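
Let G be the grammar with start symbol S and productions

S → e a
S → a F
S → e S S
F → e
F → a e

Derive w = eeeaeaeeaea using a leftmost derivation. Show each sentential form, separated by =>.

S => eSS   [S → e S S]
eSS => eeSSS   [S → e S S]
eeSSS => eeeSSSS   [S → e S S]
eeeSSSS => eeeaFSSS   [S → a F]
eeeaFSSS => eeeaeSSS   [F → e]
eeeaeSSS => eeeaeaFSS   [S → a F]
eeeaeaFSS => eeeaeaeSS   [F → e]
eeeaeaeSS => eeeaeaeeaS   [S → e a]
eeeaeaeeaS => eeeaeaeeaea   [S → e a]

S => eSS => eeSSS => eeeSSSS => eeeaFSSS => eeeaeSSS => eeeaeaFSS => eeeaeaeSS => eeeaeaeeaS => eeeaeaeeaea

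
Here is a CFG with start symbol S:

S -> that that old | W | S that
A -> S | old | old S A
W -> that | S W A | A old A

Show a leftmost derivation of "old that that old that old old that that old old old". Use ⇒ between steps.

S ⇒ W ⇒ A old A ⇒ S old A ⇒ W old A ⇒ A old A old A ⇒ old S A old A old A ⇒ old S that A old A old A ⇒ old that that old that A old A old A ⇒ old that that old that old old A old A ⇒ old that that old that old old S old A ⇒ old that that old that old old that that old old A ⇒ old that that old that old old that that old old old

S ⇒ W   [S -> W]
W ⇒ A old A   [W -> A old A]
A old A ⇒ S old A   [A -> S]
S old A ⇒ W old A   [S -> W]
W old A ⇒ A old A old A   [W -> A old A]
A old A old A ⇒ old S A old A old A   [A -> old S A]
old S A old A old A ⇒ old S that A old A old A   [S -> S that]
old S that A old A old A ⇒ old that that old that A old A old A   [S -> that that old]
old that that old that A old A old A ⇒ old that that old that old old A old A   [A -> old]
old that that old that old old A old A ⇒ old that that old that old old S old A   [A -> S]
old that that old that old old S old A ⇒ old that that old that old old that that old old A   [S -> that that old]
old that that old that old old that that old old A ⇒ old that that old that old old that that old old old   [A -> old]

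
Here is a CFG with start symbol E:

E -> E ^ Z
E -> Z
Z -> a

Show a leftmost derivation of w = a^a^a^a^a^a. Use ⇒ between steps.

E ⇒ E^Z   [E -> E ^ Z]
E^Z ⇒ E^Z^Z   [E -> E ^ Z]
E^Z^Z ⇒ E^Z^Z^Z   [E -> E ^ Z]
E^Z^Z^Z ⇒ E^Z^Z^Z^Z   [E -> E ^ Z]
E^Z^Z^Z^Z ⇒ E^Z^Z^Z^Z^Z   [E -> E ^ Z]
E^Z^Z^Z^Z^Z ⇒ Z^Z^Z^Z^Z^Z   [E -> Z]
Z^Z^Z^Z^Z^Z ⇒ a^Z^Z^Z^Z^Z   [Z -> a]
a^Z^Z^Z^Z^Z ⇒ a^a^Z^Z^Z^Z   [Z -> a]
a^a^Z^Z^Z^Z ⇒ a^a^a^Z^Z^Z   [Z -> a]
a^a^a^Z^Z^Z ⇒ a^a^a^a^Z^Z   [Z -> a]
a^a^a^a^Z^Z ⇒ a^a^a^a^a^Z   [Z -> a]
a^a^a^a^a^Z ⇒ a^a^a^a^a^a   [Z -> a]

E ⇒ E^Z ⇒ E^Z^Z ⇒ E^Z^Z^Z ⇒ E^Z^Z^Z^Z ⇒ E^Z^Z^Z^Z^Z ⇒ Z^Z^Z^Z^Z^Z ⇒ a^Z^Z^Z^Z^Z ⇒ a^a^Z^Z^Z^Z ⇒ a^a^a^Z^Z^Z ⇒ a^a^a^a^Z^Z ⇒ a^a^a^a^a^Z ⇒ a^a^a^a^a^a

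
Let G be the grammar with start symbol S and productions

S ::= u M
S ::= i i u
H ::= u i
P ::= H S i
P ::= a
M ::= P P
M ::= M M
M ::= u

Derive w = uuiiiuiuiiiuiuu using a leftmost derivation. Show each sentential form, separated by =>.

S => uM   [S ::= u M]
uM => uMM   [M ::= M M]
uMM => uMMM   [M ::= M M]
uMMM => uPPMM   [M ::= P P]
uPPMM => uHSiPMM   [P ::= H S i]
uHSiPMM => uuiSiPMM   [H ::= u i]
uuiSiPMM => uuiiiuiPMM   [S ::= i i u]
uuiiiuiPMM => uuiiiuiHSiMM   [P ::= H S i]
uuiiiuiHSiMM => uuiiiuiuiSiMM   [H ::= u i]
uuiiiuiuiSiMM => uuiiiuiuiiiuiMM   [S ::= i i u]
uuiiiuiuiiiuiMM => uuiiiuiuiiiuiuM   [M ::= u]
uuiiiuiuiiiuiuM => uuiiiuiuiiiuiuu   [M ::= u]

S => uM => uMM => uMMM => uPPMM => uHSiPMM => uuiSiPMM => uuiiiuiPMM => uuiiiuiHSiMM => uuiiiuiuiSiMM => uuiiiuiuiiiuiMM => uuiiiuiuiiiuiuM => uuiiiuiuiiiuiuu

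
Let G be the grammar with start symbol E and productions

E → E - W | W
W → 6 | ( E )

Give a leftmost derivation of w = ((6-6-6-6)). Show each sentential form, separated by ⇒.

E ⇒ W ⇒ (E) ⇒ (W) ⇒ ((E)) ⇒ ((E-W)) ⇒ ((E-W-W)) ⇒ ((E-W-W-W)) ⇒ ((W-W-W-W)) ⇒ ((6-W-W-W)) ⇒ ((6-6-W-W)) ⇒ ((6-6-6-W)) ⇒ ((6-6-6-6))

E ⇒ W   [E → W]
W ⇒ (E)   [W → ( E )]
(E) ⇒ (W)   [E → W]
(W) ⇒ ((E))   [W → ( E )]
((E)) ⇒ ((E-W))   [E → E - W]
((E-W)) ⇒ ((E-W-W))   [E → E - W]
((E-W-W)) ⇒ ((E-W-W-W))   [E → E - W]
((E-W-W-W)) ⇒ ((W-W-W-W))   [E → W]
((W-W-W-W)) ⇒ ((6-W-W-W))   [W → 6]
((6-W-W-W)) ⇒ ((6-6-W-W))   [W → 6]
((6-6-W-W)) ⇒ ((6-6-6-W))   [W → 6]
((6-6-6-W)) ⇒ ((6-6-6-6))   [W → 6]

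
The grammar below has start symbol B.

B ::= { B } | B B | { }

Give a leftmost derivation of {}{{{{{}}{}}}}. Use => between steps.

B=>BB=>{}B=>{}{B}=>{}{{B}}=>{}{{{B}}}=>{}{{{BB}}}=>{}{{{{B}B}}}=>{}{{{{{}}B}}}=>{}{{{{{}}{}}}}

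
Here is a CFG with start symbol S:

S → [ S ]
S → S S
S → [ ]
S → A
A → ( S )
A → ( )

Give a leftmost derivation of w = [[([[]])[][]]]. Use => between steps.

S => [S]   [S → [ S ]]
[S] => [[S]]   [S → [ S ]]
[[S]] => [[SS]]   [S → S S]
[[SS]] => [[SSS]]   [S → S S]
[[SSS]] => [[ASS]]   [S → A]
[[ASS]] => [[(S)SS]]   [A → ( S )]
[[(S)SS]] => [[([S])SS]]   [S → [ S ]]
[[([S])SS]] => [[([[]])SS]]   [S → [ ]]
[[([[]])SS]] => [[([[]])[]S]]   [S → [ ]]
[[([[]])[]S]] => [[([[]])[][]]]   [S → [ ]]

S => [S] => [[S]] => [[SS]] => [[SSS]] => [[ASS]] => [[(S)SS]] => [[([S])SS]] => [[([[]])SS]] => [[([[]])[]S]] => [[([[]])[][]]]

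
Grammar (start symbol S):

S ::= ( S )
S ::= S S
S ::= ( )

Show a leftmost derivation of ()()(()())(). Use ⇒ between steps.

S ⇒ SS   [S ::= S S]
SS ⇒ SSS   [S ::= S S]
SSS ⇒ ()SS   [S ::= ( )]
()SS ⇒ ()SSS   [S ::= S S]
()SSS ⇒ ()()SS   [S ::= ( )]
()()SS ⇒ ()()(S)S   [S ::= ( S )]
()()(S)S ⇒ ()()(SS)S   [S ::= S S]
()()(SS)S ⇒ ()()(()S)S   [S ::= ( )]
()()(()S)S ⇒ ()()(()())S   [S ::= ( )]
()()(()())S ⇒ ()()(()())()   [S ::= ( )]

S⇒SS⇒SSS⇒()SS⇒()SSS⇒()()SS⇒()()(S)S⇒()()(SS)S⇒()()(()S)S⇒()()(()())S⇒()()(()())()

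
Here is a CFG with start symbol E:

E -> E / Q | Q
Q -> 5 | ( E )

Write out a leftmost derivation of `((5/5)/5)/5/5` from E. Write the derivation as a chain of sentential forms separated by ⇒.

E⇒E/Q⇒E/Q/Q⇒Q/Q/Q⇒(E)/Q/Q⇒(E/Q)/Q/Q⇒(Q/Q)/Q/Q⇒((E)/Q)/Q/Q⇒((E/Q)/Q)/Q/Q⇒((Q/Q)/Q)/Q/Q⇒((5/Q)/Q)/Q/Q⇒((5/5)/Q)/Q/Q⇒((5/5)/5)/Q/Q⇒((5/5)/5)/5/Q⇒((5/5)/5)/5/5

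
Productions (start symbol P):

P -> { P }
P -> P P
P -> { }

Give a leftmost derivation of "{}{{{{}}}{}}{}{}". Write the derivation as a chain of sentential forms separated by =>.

P => PP => {}P => {}PP => {}PPP => {}{P}PP => {}{PP}PP => {}{{P}P}PP => {}{{{P}}P}PP => {}{{{{}}}P}PP => {}{{{{}}}{}}PP => {}{{{{}}}{}}{}P => {}{{{{}}}{}}{}{}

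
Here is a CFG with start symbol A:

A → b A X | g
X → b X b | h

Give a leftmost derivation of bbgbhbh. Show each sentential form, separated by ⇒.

A ⇒ bAX   [A → b A X]
bAX ⇒ bbAXX   [A → b A X]
bbAXX ⇒ bbgXX   [A → g]
bbgXX ⇒ bbgbXbX   [X → b X b]
bbgbXbX ⇒ bbgbhbX   [X → h]
bbgbhbX ⇒ bbgbhbh   [X → h]

A ⇒ bAX ⇒ bbAXX ⇒ bbgXX ⇒ bbgbXbX ⇒ bbgbhbX ⇒ bbgbhbh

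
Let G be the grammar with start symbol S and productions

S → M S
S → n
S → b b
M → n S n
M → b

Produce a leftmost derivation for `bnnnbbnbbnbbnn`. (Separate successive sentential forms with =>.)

S => MS   [S → M S]
MS => bS   [M → b]
bS => bMS   [S → M S]
bMS => bnSnS   [M → n S n]
bnSnS => bnMSnS   [S → M S]
bnMSnS => bnnSnSnS   [M → n S n]
bnnSnSnS => bnnMSnSnS   [S → M S]
bnnMSnSnS => bnnnSnSnSnS   [M → n S n]
bnnnSnSnSnS => bnnnbbnSnSnS   [S → b b]
bnnnbbnSnSnS => bnnnbbnbbnSnS   [S → b b]
bnnnbbnbbnSnS => bnnnbbnbbnbbnS   [S → b b]
bnnnbbnbbnbbnS => bnnnbbnbbnbbnn   [S → n]

S => MS => bS => bMS => bnSnS => bnMSnS => bnnSnSnS => bnnMSnSnS => bnnnSnSnSnS => bnnnbbnSnSnS => bnnnbbnbbnSnS => bnnnbbnbbnbbnS => bnnnbbnbbnbbnn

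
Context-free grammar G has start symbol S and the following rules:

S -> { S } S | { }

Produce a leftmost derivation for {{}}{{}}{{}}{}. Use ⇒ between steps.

S ⇒ {S}S ⇒ {{}}S ⇒ {{}}{S}S ⇒ {{}}{{}}S ⇒ {{}}{{}}{S}S ⇒ {{}}{{}}{{}}S ⇒ {{}}{{}}{{}}{}

S ⇒ {S}S   [S -> { S } S]
{S}S ⇒ {{}}S   [S -> { }]
{{}}S ⇒ {{}}{S}S   [S -> { S } S]
{{}}{S}S ⇒ {{}}{{}}S   [S -> { }]
{{}}{{}}S ⇒ {{}}{{}}{S}S   [S -> { S } S]
{{}}{{}}{S}S ⇒ {{}}{{}}{{}}S   [S -> { }]
{{}}{{}}{{}}S ⇒ {{}}{{}}{{}}{}   [S -> { }]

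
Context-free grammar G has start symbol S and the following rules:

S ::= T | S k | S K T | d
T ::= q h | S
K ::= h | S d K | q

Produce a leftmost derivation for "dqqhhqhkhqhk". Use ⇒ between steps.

S ⇒ Sk   [S ::= S k]
Sk ⇒ SKTk   [S ::= S K T]
SKTk ⇒ SkKTk   [S ::= S k]
SkKTk ⇒ SKTkKTk   [S ::= S K T]
SKTkKTk ⇒ SKTKTkKTk   [S ::= S K T]
SKTKTkKTk ⇒ dKTKTkKTk   [S ::= d]
dKTKTkKTk ⇒ dqTKTkKTk   [K ::= q]
dqTKTkKTk ⇒ dqqhKTkKTk   [T ::= q h]
dqqhKTkKTk ⇒ dqqhhTkKTk   [K ::= h]
dqqhhTkKTk ⇒ dqqhhqhkKTk   [T ::= q h]
dqqhhqhkKTk ⇒ dqqhhqhkhTk   [K ::= h]
dqqhhqhkhTk ⇒ dqqhhqhkhqhk   [T ::= q h]

S⇒Sk⇒SKTk⇒SkKTk⇒SKTkKTk⇒SKTKTkKTk⇒dKTKTkKTk⇒dqTKTkKTk⇒dqqhKTkKTk⇒dqqhhTkKTk⇒dqqhhqhkKTk⇒dqqhhqhkhTk⇒dqqhhqhkhqhk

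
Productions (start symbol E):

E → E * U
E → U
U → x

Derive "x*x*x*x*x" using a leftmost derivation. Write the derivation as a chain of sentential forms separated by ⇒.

E⇒E*U⇒E*U*U⇒E*U*U*U⇒E*U*U*U*U⇒U*U*U*U*U⇒x*U*U*U*U⇒x*x*U*U*U⇒x*x*x*U*U⇒x*x*x*x*U⇒x*x*x*x*x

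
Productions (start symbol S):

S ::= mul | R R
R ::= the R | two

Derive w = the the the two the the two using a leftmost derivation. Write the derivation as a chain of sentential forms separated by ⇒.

S ⇒ R R ⇒ the R R ⇒ the the R R ⇒ the the the R R ⇒ the the the two R ⇒ the the the two the R ⇒ the the the two the the R ⇒ the the the two the the two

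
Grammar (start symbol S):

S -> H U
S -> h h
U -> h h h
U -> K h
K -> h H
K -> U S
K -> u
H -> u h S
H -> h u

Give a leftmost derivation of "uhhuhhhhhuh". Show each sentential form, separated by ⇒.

S ⇒ HU ⇒ uhSU ⇒ uhHUU ⇒ uhhuUU ⇒ uhhuhhhU ⇒ uhhuhhhKh ⇒ uhhuhhhhHh ⇒ uhhuhhhhhuh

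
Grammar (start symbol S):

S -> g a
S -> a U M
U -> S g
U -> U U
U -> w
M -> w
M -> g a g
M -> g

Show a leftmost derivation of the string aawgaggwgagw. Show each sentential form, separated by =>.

S => aUM => aUUM => aSgUM => aaUMgUM => aawMgUM => aawgaggUM => aawgaggUUM => aawgaggwUM => aawgaggwSgM => aawgaggwgagM => aawgaggwgagw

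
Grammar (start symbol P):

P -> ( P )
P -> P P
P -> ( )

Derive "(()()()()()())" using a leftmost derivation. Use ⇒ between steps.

P⇒(P)⇒(PP)⇒(PPP)⇒(PPPP)⇒(PPPPP)⇒(PPPPPP)⇒(()PPPPP)⇒(()()PPPP)⇒(()()()PPP)⇒(()()()()PP)⇒(()()()()()P)⇒(()()()()()())

P ⇒ (P)   [P -> ( P )]
(P) ⇒ (PP)   [P -> P P]
(PP) ⇒ (PPP)   [P -> P P]
(PPP) ⇒ (PPPP)   [P -> P P]
(PPPP) ⇒ (PPPPP)   [P -> P P]
(PPPPP) ⇒ (PPPPPP)   [P -> P P]
(PPPPPP) ⇒ (()PPPPP)   [P -> ( )]
(()PPPPP) ⇒ (()()PPPP)   [P -> ( )]
(()()PPPP) ⇒ (()()()PPP)   [P -> ( )]
(()()()PPP) ⇒ (()()()()PP)   [P -> ( )]
(()()()()PP) ⇒ (()()()()()P)   [P -> ( )]
(()()()()()P) ⇒ (()()()()()())   [P -> ( )]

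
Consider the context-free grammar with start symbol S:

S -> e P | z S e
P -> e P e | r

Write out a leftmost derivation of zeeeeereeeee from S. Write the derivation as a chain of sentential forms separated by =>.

S => zSe   [S -> z S e]
zSe => zePe   [S -> e P]
zePe => zeePee   [P -> e P e]
zeePee => zeeePeee   [P -> e P e]
zeeePeee => zeeeePeeee   [P -> e P e]
zeeeePeeee => zeeeeePeeeee   [P -> e P e]
zeeeeePeeeee => zeeeeereeeee   [P -> r]

S => zSe => zePe => zeePee => zeeePeee => zeeeePeeee => zeeeeePeeeee => zeeeeereeeee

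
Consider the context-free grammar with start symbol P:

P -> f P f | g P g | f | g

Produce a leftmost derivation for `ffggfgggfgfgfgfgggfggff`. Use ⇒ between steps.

P ⇒ fPf   [P -> f P f]
fPf ⇒ ffPff   [P -> f P f]
ffPff ⇒ ffgPgff   [P -> g P g]
ffgPgff ⇒ ffggPggff   [P -> g P g]
ffggPggff ⇒ ffggfPfggff   [P -> f P f]
ffggfPfggff ⇒ ffggfgPgfggff   [P -> g P g]
ffggfgPgfggff ⇒ ffggfggPggfggff   [P -> g P g]
ffggfggPggfggff ⇒ ffggfgggPgggfggff   [P -> g P g]
ffggfgggPgggfggff ⇒ ffggfgggfPfgggfggff   [P -> f P f]
ffggfgggfPfgggfggff ⇒ ffggfgggfgPgfgggfggff   [P -> g P g]
ffggfgggfgPgfgggfggff ⇒ ffggfgggfgfPfgfgggfggff   [P -> f P f]
ffggfgggfgfPfgfgggfggff ⇒ ffggfgggfgfgfgfgggfggff   [P -> g]

P ⇒ fPf ⇒ ffPff ⇒ ffgPgff ⇒ ffggPggff ⇒ ffggfPfggff ⇒ ffggfgPgfggff ⇒ ffggfggPggfggff ⇒ ffggfgggPgggfggff ⇒ ffggfgggfPfgggfggff ⇒ ffggfgggfgPgfgggfggff ⇒ ffggfgggfgfPfgfgggfggff ⇒ ffggfgggfgfgfgfgggfggff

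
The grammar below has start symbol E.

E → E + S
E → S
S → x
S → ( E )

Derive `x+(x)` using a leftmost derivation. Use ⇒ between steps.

E ⇒ E+S ⇒ S+S ⇒ x+S ⇒ x+(E) ⇒ x+(S) ⇒ x+(x)

E ⇒ E+S   [E → E + S]
E+S ⇒ S+S   [E → S]
S+S ⇒ x+S   [S → x]
x+S ⇒ x+(E)   [S → ( E )]
x+(E) ⇒ x+(S)   [E → S]
x+(S) ⇒ x+(x)   [S → x]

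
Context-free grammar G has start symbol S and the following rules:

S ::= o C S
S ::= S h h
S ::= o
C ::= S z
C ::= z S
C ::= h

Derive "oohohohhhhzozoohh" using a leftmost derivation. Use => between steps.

S => Shh => oCShh => oSzShh => oShhzShh => oShhhhzShh => ooCShhhhzShh => oohShhhhzShh => oohoCShhhhzShh => oohohShhhhzShh => oohohohhhhzShh => oohohohhhhzoCShh => oohohohhhhzozSShh => oohohohhhhzozoShh => oohohohhhhzozoohh

S => Shh   [S ::= S h h]
Shh => oCShh   [S ::= o C S]
oCShh => oSzShh   [C ::= S z]
oSzShh => oShhzShh   [S ::= S h h]
oShhzShh => oShhhhzShh   [S ::= S h h]
oShhhhzShh => ooCShhhhzShh   [S ::= o C S]
ooCShhhhzShh => oohShhhhzShh   [C ::= h]
oohShhhhzShh => oohoCShhhhzShh   [S ::= o C S]
oohoCShhhhzShh => oohohShhhhzShh   [C ::= h]
oohohShhhhzShh => oohohohhhhzShh   [S ::= o]
oohohohhhhzShh => oohohohhhhzoCShh   [S ::= o C S]
oohohohhhhzoCShh => oohohohhhhzozSShh   [C ::= z S]
oohohohhhhzozSShh => oohohohhhhzozoShh   [S ::= o]
oohohohhhhzozoShh => oohohohhhhzozoohh   [S ::= o]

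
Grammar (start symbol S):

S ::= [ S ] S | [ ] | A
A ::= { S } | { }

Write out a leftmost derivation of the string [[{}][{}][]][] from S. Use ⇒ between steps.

S ⇒ [S]S ⇒ [[S]S]S ⇒ [[A]S]S ⇒ [[{}]S]S ⇒ [[{}][S]S]S ⇒ [[{}][A]S]S ⇒ [[{}][{}]S]S ⇒ [[{}][{}][]]S ⇒ [[{}][{}][]][]

S ⇒ [S]S   [S ::= [ S ] S]
[S]S ⇒ [[S]S]S   [S ::= [ S ] S]
[[S]S]S ⇒ [[A]S]S   [S ::= A]
[[A]S]S ⇒ [[{}]S]S   [A ::= { }]
[[{}]S]S ⇒ [[{}][S]S]S   [S ::= [ S ] S]
[[{}][S]S]S ⇒ [[{}][A]S]S   [S ::= A]
[[{}][A]S]S ⇒ [[{}][{}]S]S   [A ::= { }]
[[{}][{}]S]S ⇒ [[{}][{}][]]S   [S ::= [ ]]
[[{}][{}][]]S ⇒ [[{}][{}][]][]   [S ::= [ ]]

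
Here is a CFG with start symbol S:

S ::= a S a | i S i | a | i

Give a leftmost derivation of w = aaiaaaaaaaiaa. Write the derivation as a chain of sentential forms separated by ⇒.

S ⇒ aSa   [S ::= a S a]
aSa ⇒ aaSaa   [S ::= a S a]
aaSaa ⇒ aaiSiaa   [S ::= i S i]
aaiSiaa ⇒ aaiaSaiaa   [S ::= a S a]
aaiaSaiaa ⇒ aaiaaSaaiaa   [S ::= a S a]
aaiaaSaaiaa ⇒ aaiaaaSaaaiaa   [S ::= a S a]
aaiaaaSaaaiaa ⇒ aaiaaaaaaaiaa   [S ::= a]

S ⇒ aSa ⇒ aaSaa ⇒ aaiSiaa ⇒ aaiaSaiaa ⇒ aaiaaSaaiaa ⇒ aaiaaaSaaaiaa ⇒ aaiaaaaaaaiaa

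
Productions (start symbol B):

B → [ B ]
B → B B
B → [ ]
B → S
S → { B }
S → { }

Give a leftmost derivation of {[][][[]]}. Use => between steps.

B => S   [B → S]
S => {B}   [S → { B }]
{B} => {BB}   [B → B B]
{BB} => {BBB}   [B → B B]
{BBB} => {[]BB}   [B → [ ]]
{[]BB} => {[][]B}   [B → [ ]]
{[][]B} => {[][][B]}   [B → [ B ]]
{[][][B]} => {[][][[]]}   [B → [ ]]

B => S => {B} => {BB} => {BBB} => {[]BB} => {[][]B} => {[][][B]} => {[][][[]]}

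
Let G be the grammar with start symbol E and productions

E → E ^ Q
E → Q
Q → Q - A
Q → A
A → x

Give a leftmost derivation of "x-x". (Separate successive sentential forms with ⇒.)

E ⇒ Q ⇒ Q-A ⇒ A-A ⇒ x-A ⇒ x-x

E ⇒ Q   [E → Q]
Q ⇒ Q-A   [Q → Q - A]
Q-A ⇒ A-A   [Q → A]
A-A ⇒ x-A   [A → x]
x-A ⇒ x-x   [A → x]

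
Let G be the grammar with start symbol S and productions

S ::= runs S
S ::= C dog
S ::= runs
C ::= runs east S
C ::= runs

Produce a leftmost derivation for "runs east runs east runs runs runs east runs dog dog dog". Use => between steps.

S => C dog => runs east S dog => runs east C dog dog => runs east runs east S dog dog => runs east runs east runs S dog dog => runs east runs east runs runs S dog dog => runs east runs east runs runs C dog dog dog => runs east runs east runs runs runs east S dog dog dog => runs east runs east runs runs runs east runs dog dog dog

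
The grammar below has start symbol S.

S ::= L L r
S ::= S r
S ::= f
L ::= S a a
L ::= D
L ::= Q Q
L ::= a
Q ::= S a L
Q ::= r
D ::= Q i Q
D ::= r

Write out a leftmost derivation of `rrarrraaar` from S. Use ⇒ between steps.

S ⇒ LLr   [S ::= L L r]
LLr ⇒ SaaLr   [L ::= S a a]
SaaLr ⇒ SraaLr   [S ::= S r]
SraaLr ⇒ SrraaLr   [S ::= S r]
SrraaLr ⇒ LLrrraaLr   [S ::= L L r]
LLrrraaLr ⇒ QQLrrraaLr   [L ::= Q Q]
QQLrrraaLr ⇒ rQLrrraaLr   [Q ::= r]
rQLrrraaLr ⇒ rrLrrraaLr   [Q ::= r]
rrLrrraaLr ⇒ rrarrraaLr   [L ::= a]
rrarrraaLr ⇒ rrarrraaar   [L ::= a]

S⇒LLr⇒SaaLr⇒SraaLr⇒SrraaLr⇒LLrrraaLr⇒QQLrrraaLr⇒rQLrrraaLr⇒rrLrrraaLr⇒rrarrraaLr⇒rrarrraaar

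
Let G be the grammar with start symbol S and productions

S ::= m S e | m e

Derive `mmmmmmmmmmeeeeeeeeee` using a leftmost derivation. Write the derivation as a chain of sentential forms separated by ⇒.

S ⇒ mSe   [S ::= m S e]
mSe ⇒ mmSee   [S ::= m S e]
mmSee ⇒ mmmSeee   [S ::= m S e]
mmmSeee ⇒ mmmmSeeee   [S ::= m S e]
mmmmSeeee ⇒ mmmmmSeeeee   [S ::= m S e]
mmmmmSeeeee ⇒ mmmmmmSeeeeee   [S ::= m S e]
mmmmmmSeeeeee ⇒ mmmmmmmSeeeeeee   [S ::= m S e]
mmmmmmmSeeeeeee ⇒ mmmmmmmmSeeeeeeee   [S ::= m S e]
mmmmmmmmSeeeeeeee ⇒ mmmmmmmmmSeeeeeeeee   [S ::= m S e]
mmmmmmmmmSeeeeeeeee ⇒ mmmmmmmmmmeeeeeeeeee   [S ::= m e]

S ⇒ mSe ⇒ mmSee ⇒ mmmSeee ⇒ mmmmSeeee ⇒ mmmmmSeeeee ⇒ mmmmmmSeeeeee ⇒ mmmmmmmSeeeeeee ⇒ mmmmmmmmSeeeeeeee ⇒ mmmmmmmmmSeeeeeeeee ⇒ mmmmmmmmmmeeeeeeeeee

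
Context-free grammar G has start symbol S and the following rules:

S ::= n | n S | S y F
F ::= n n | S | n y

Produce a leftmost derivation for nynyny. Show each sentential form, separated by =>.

S=>SyF=>SyFyF=>nyFyF=>nySyF=>nynyF=>nynyny

S => SyF   [S ::= S y F]
SyF => SyFyF   [S ::= S y F]
SyFyF => nyFyF   [S ::= n]
nyFyF => nySyF   [F ::= S]
nySyF => nynyF   [S ::= n]
nynyF => nynyny   [F ::= n y]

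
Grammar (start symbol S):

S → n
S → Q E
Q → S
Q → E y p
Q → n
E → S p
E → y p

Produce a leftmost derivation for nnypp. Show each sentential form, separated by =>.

S=>QE=>nE=>nSp=>nQEp=>nSEp=>nnEp=>nnypp

S => QE   [S → Q E]
QE => nE   [Q → n]
nE => nSp   [E → S p]
nSp => nQEp   [S → Q E]
nQEp => nSEp   [Q → S]
nSEp => nnEp   [S → n]
nnEp => nnypp   [E → y p]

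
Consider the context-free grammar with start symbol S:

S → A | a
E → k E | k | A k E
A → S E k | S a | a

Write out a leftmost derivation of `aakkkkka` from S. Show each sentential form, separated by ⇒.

S⇒A⇒Sa⇒Aa⇒SEka⇒AEka⇒SEkEka⇒AEkEka⇒SaEkEka⇒aaEkEka⇒aakEkEka⇒aakkkEka⇒aakkkkka

S ⇒ A   [S → A]
A ⇒ Sa   [A → S a]
Sa ⇒ Aa   [S → A]
Aa ⇒ SEka   [A → S E k]
SEka ⇒ AEka   [S → A]
AEka ⇒ SEkEka   [A → S E k]
SEkEka ⇒ AEkEka   [S → A]
AEkEka ⇒ SaEkEka   [A → S a]
SaEkEka ⇒ aaEkEka   [S → a]
aaEkEka ⇒ aakEkEka   [E → k E]
aakEkEka ⇒ aakkkEka   [E → k]
aakkkEka ⇒ aakkkkka   [E → k]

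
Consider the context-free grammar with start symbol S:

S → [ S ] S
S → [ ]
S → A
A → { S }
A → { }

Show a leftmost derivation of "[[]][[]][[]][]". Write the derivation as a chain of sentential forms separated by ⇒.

S ⇒ [S]S ⇒ [[]]S ⇒ [[]][S]S ⇒ [[]][[]]S ⇒ [[]][[]][S]S ⇒ [[]][[]][[]]S ⇒ [[]][[]][[]][]

S ⇒ [S]S   [S → [ S ] S]
[S]S ⇒ [[]]S   [S → [ ]]
[[]]S ⇒ [[]][S]S   [S → [ S ] S]
[[]][S]S ⇒ [[]][[]]S   [S → [ ]]
[[]][[]]S ⇒ [[]][[]][S]S   [S → [ S ] S]
[[]][[]][S]S ⇒ [[]][[]][[]]S   [S → [ ]]
[[]][[]][[]]S ⇒ [[]][[]][[]][]   [S → [ ]]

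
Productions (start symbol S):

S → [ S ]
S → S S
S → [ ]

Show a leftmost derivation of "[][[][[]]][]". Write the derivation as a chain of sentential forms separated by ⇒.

S ⇒ SS   [S → S S]
SS ⇒ SSS   [S → S S]
SSS ⇒ []SS   [S → [ ]]
[]SS ⇒ [][S]S   [S → [ S ]]
[][S]S ⇒ [][SS]S   [S → S S]
[][SS]S ⇒ [][[]S]S   [S → [ ]]
[][[]S]S ⇒ [][[][S]]S   [S → [ S ]]
[][[][S]]S ⇒ [][[][[]]]S   [S → [ ]]
[][[][[]]]S ⇒ [][[][[]]][]   [S → [ ]]

S⇒SS⇒SSS⇒[]SS⇒[][S]S⇒[][SS]S⇒[][[]S]S⇒[][[][S]]S⇒[][[][[]]]S⇒[][[][[]]][]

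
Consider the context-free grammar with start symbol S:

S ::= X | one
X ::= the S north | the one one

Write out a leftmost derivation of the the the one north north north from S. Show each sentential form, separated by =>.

S => X => the S north => the X north => the the S north north => the the X north north => the the the S north north north => the the the one north north north

S => X   [S ::= X]
X => the S north   [X ::= the S north]
the S north => the X north   [S ::= X]
the X north => the the S north north   [X ::= the S north]
the the S north north => the the X north north   [S ::= X]
the the X north north => the the the S north north north   [X ::= the S north]
the the the S north north north => the the the one north north north   [S ::= one]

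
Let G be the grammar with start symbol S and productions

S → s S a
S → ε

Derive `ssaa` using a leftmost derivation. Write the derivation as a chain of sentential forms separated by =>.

S=>sSa=>ssSaa=>ssaa

S => sSa   [S → s S a]
sSa => ssSaa   [S → s S a]
ssSaa => ssaa   [S → ε]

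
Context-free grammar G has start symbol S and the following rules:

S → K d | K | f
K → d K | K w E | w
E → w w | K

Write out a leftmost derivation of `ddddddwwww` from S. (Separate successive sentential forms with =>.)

S=>K=>KwE=>dKwE=>ddKwE=>dddKwE=>ddddKwE=>dddddKwE=>ddddddKwE=>ddddddwwE=>ddddddwwww

S => K   [S → K]
K => KwE   [K → K w E]
KwE => dKwE   [K → d K]
dKwE => ddKwE   [K → d K]
ddKwE => dddKwE   [K → d K]
dddKwE => ddddKwE   [K → d K]
ddddKwE => dddddKwE   [K → d K]
dddddKwE => ddddddKwE   [K → d K]
ddddddKwE => ddddddwwE   [K → w]
ddddddwwE => ddddddwwww   [E → w w]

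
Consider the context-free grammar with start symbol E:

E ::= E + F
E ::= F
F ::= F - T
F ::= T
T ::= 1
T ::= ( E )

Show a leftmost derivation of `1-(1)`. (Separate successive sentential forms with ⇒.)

E ⇒ F ⇒ F-T ⇒ T-T ⇒ 1-T ⇒ 1-(E) ⇒ 1-(F) ⇒ 1-(T) ⇒ 1-(1)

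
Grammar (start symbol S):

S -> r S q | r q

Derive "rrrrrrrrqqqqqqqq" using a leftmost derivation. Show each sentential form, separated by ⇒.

S ⇒ rSq   [S -> r S q]
rSq ⇒ rrSqq   [S -> r S q]
rrSqq ⇒ rrrSqqq   [S -> r S q]
rrrSqqq ⇒ rrrrSqqqq   [S -> r S q]
rrrrSqqqq ⇒ rrrrrSqqqqq   [S -> r S q]
rrrrrSqqqqq ⇒ rrrrrrSqqqqqq   [S -> r S q]
rrrrrrSqqqqqq ⇒ rrrrrrrSqqqqqqq   [S -> r S q]
rrrrrrrSqqqqqqq ⇒ rrrrrrrrqqqqqqqq   [S -> r q]

S ⇒ rSq ⇒ rrSqq ⇒ rrrSqqq ⇒ rrrrSqqqq ⇒ rrrrrSqqqqq ⇒ rrrrrrSqqqqqq ⇒ rrrrrrrSqqqqqqq ⇒ rrrrrrrrqqqqqqqq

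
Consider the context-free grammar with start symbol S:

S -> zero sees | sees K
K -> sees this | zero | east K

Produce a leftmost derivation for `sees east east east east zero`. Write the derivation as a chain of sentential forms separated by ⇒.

S ⇒ sees K   [S -> sees K]
sees K ⇒ sees east K   [K -> east K]
sees east K ⇒ sees east east K   [K -> east K]
sees east east K ⇒ sees east east east K   [K -> east K]
sees east east east K ⇒ sees east east east east K   [K -> east K]
sees east east east east K ⇒ sees east east east east zero   [K -> zero]

S ⇒ sees K ⇒ sees east K ⇒ sees east east K ⇒ sees east east east K ⇒ sees east east east east K ⇒ sees east east east east zero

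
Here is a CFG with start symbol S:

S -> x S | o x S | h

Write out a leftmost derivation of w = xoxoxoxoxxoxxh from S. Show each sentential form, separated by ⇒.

S ⇒ xS   [S -> x S]
xS ⇒ xoxS   [S -> o x S]
xoxS ⇒ xoxoxS   [S -> o x S]
xoxoxS ⇒ xoxoxoxS   [S -> o x S]
xoxoxoxS ⇒ xoxoxoxoxS   [S -> o x S]
xoxoxoxoxS ⇒ xoxoxoxoxxS   [S -> x S]
xoxoxoxoxxS ⇒ xoxoxoxoxxoxS   [S -> o x S]
xoxoxoxoxxoxS ⇒ xoxoxoxoxxoxxS   [S -> x S]
xoxoxoxoxxoxxS ⇒ xoxoxoxoxxoxxh   [S -> h]

S ⇒ xS ⇒ xoxS ⇒ xoxoxS ⇒ xoxoxoxS ⇒ xoxoxoxoxS ⇒ xoxoxoxoxxS ⇒ xoxoxoxoxxoxS ⇒ xoxoxoxoxxoxxS ⇒ xoxoxoxoxxoxxh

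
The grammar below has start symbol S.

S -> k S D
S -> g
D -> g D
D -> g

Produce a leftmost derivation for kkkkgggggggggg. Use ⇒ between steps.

S⇒kSD⇒kkSDD⇒kkkSDDD⇒kkkkSDDDD⇒kkkkgDDDD⇒kkkkggDDDD⇒kkkkgggDDDD⇒kkkkggggDDD⇒kkkkgggggDDD⇒kkkkggggggDD⇒kkkkgggggggDD⇒kkkkggggggggDD⇒kkkkgggggggggD⇒kkkkgggggggggg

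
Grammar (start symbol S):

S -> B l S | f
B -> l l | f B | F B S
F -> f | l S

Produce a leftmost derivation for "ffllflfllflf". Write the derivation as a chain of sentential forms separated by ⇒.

S⇒BlS⇒FBSlS⇒fBSlS⇒ffBSlS⇒ffllSlS⇒ffllflS⇒ffllflBlS⇒ffllflFBSlS⇒ffllflfBSlS⇒ffllflfllSlS⇒ffllflfllflS⇒ffllflfllflf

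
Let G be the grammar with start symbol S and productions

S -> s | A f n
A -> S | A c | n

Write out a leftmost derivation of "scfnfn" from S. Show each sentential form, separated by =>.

S => Afn   [S -> A f n]
Afn => Sfn   [A -> S]
Sfn => Afnfn   [S -> A f n]
Afnfn => Acfnfn   [A -> A c]
Acfnfn => Scfnfn   [A -> S]
Scfnfn => scfnfn   [S -> s]

S => Afn => Sfn => Afnfn => Acfnfn => Scfnfn => scfnfn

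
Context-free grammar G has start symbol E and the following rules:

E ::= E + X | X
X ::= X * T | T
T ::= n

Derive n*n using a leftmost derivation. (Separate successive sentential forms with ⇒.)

E ⇒ X ⇒ X*T ⇒ T*T ⇒ n*T ⇒ n*n

E ⇒ X   [E ::= X]
X ⇒ X*T   [X ::= X * T]
X*T ⇒ T*T   [X ::= T]
T*T ⇒ n*T   [T ::= n]
n*T ⇒ n*n   [T ::= n]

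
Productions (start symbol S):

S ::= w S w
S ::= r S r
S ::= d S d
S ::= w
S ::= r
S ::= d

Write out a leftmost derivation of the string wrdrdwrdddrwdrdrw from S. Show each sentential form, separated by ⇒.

S ⇒ wSw ⇒ wrSrw ⇒ wrdSdrw ⇒ wrdrSrdrw ⇒ wrdrdSdrdrw ⇒ wrdrdwSwdrdrw ⇒ wrdrdwrSrwdrdrw ⇒ wrdrdwrdSdrwdrdrw ⇒ wrdrdwrdddrwdrdrw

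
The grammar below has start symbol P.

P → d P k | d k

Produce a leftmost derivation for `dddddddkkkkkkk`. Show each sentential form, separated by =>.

P => dPk   [P → d P k]
dPk => ddPkk   [P → d P k]
ddPkk => dddPkkk   [P → d P k]
dddPkkk => ddddPkkkk   [P → d P k]
ddddPkkkk => dddddPkkkkk   [P → d P k]
dddddPkkkkk => ddddddPkkkkkk   [P → d P k]
ddddddPkkkkkk => dddddddkkkkkkk   [P → d k]

P => dPk => ddPkk => dddPkkk => ddddPkkkk => dddddPkkkkk => ddddddPkkkkkk => dddddddkkkkkkk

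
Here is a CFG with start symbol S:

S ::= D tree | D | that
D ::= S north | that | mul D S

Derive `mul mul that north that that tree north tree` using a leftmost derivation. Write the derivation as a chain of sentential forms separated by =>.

S => D tree => S north tree => D tree north tree => mul D S tree north tree => mul mul D S S tree north tree => mul mul S north S S tree north tree => mul mul that north S S tree north tree => mul mul that north that S tree north tree => mul mul that north that that tree north tree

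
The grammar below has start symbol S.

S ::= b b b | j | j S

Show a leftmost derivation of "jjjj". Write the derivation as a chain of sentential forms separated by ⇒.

S ⇒ jS   [S ::= j S]
jS ⇒ jjS   [S ::= j S]
jjS ⇒ jjjS   [S ::= j S]
jjjS ⇒ jjjj   [S ::= j]

S ⇒ jS ⇒ jjS ⇒ jjjS ⇒ jjjj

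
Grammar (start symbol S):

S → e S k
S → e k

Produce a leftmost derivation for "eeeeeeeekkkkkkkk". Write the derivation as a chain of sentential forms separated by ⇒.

S ⇒ eSk ⇒ eeSkk ⇒ eeeSkkk ⇒ eeeeSkkkk ⇒ eeeeeSkkkkk ⇒ eeeeeeSkkkkkk ⇒ eeeeeeeSkkkkkkk ⇒ eeeeeeeekkkkkkkk

S ⇒ eSk   [S → e S k]
eSk ⇒ eeSkk   [S → e S k]
eeSkk ⇒ eeeSkkk   [S → e S k]
eeeSkkk ⇒ eeeeSkkkk   [S → e S k]
eeeeSkkkk ⇒ eeeeeSkkkkk   [S → e S k]
eeeeeSkkkkk ⇒ eeeeeeSkkkkkk   [S → e S k]
eeeeeeSkkkkkk ⇒ eeeeeeeSkkkkkkk   [S → e S k]
eeeeeeeSkkkkkkk ⇒ eeeeeeeekkkkkkkk   [S → e k]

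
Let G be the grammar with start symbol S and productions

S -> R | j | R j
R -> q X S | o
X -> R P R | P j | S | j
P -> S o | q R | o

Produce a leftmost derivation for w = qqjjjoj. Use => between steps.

S => R   [S -> R]
R => qXS   [R -> q X S]
qXS => qSS   [X -> S]
qSS => qRjS   [S -> R j]
qRjS => qqXSjS   [R -> q X S]
qqXSjS => qqjSjS   [X -> j]
qqjSjS => qqjjjS   [S -> j]
qqjjjS => qqjjjRj   [S -> R j]
qqjjjRj => qqjjjoj   [R -> o]

S => R => qXS => qSS => qRjS => qqXSjS => qqjSjS => qqjjjS => qqjjjRj => qqjjjoj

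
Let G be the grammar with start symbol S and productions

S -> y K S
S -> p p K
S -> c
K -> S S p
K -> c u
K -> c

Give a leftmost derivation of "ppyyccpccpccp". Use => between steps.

S => ppK   [S -> p p K]
ppK => ppSSp   [K -> S S p]
ppSSp => ppyKSSp   [S -> y K S]
ppyKSSp => ppySSpSSp   [K -> S S p]
ppySSpSSp => ppyyKSSpSSp   [S -> y K S]
ppyyKSSpSSp => ppyySSpSSpSSp   [K -> S S p]
ppyySSpSSpSSp => ppyycSpSSpSSp   [S -> c]
ppyycSpSSpSSp => ppyyccpSSpSSp   [S -> c]
ppyyccpSSpSSp => ppyyccpcSpSSp   [S -> c]
ppyyccpcSpSSp => ppyyccpccpSSp   [S -> c]
ppyyccpccpSSp => ppyyccpccpcSp   [S -> c]
ppyyccpccpcSp => ppyyccpccpccp   [S -> c]

S => ppK => ppSSp => ppyKSSp => ppySSpSSp => ppyyKSSpSSp => ppyySSpSSpSSp => ppyycSpSSpSSp => ppyyccpSSpSSp => ppyyccpcSpSSp => ppyyccpccpSSp => ppyyccpccpcSp => ppyyccpccpccp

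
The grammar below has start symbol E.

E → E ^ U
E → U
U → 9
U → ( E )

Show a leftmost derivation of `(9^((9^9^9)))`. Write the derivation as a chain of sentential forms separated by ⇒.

E ⇒ U ⇒ (E) ⇒ (E^U) ⇒ (U^U) ⇒ (9^U) ⇒ (9^(E)) ⇒ (9^(U)) ⇒ (9^((E))) ⇒ (9^((E^U))) ⇒ (9^((E^U^U))) ⇒ (9^((U^U^U))) ⇒ (9^((9^U^U))) ⇒ (9^((9^9^U))) ⇒ (9^((9^9^9)))

E ⇒ U   [E → U]
U ⇒ (E)   [U → ( E )]
(E) ⇒ (E^U)   [E → E ^ U]
(E^U) ⇒ (U^U)   [E → U]
(U^U) ⇒ (9^U)   [U → 9]
(9^U) ⇒ (9^(E))   [U → ( E )]
(9^(E)) ⇒ (9^(U))   [E → U]
(9^(U)) ⇒ (9^((E)))   [U → ( E )]
(9^((E))) ⇒ (9^((E^U)))   [E → E ^ U]
(9^((E^U))) ⇒ (9^((E^U^U)))   [E → E ^ U]
(9^((E^U^U))) ⇒ (9^((U^U^U)))   [E → U]
(9^((U^U^U))) ⇒ (9^((9^U^U)))   [U → 9]
(9^((9^U^U))) ⇒ (9^((9^9^U)))   [U → 9]
(9^((9^9^U))) ⇒ (9^((9^9^9)))   [U → 9]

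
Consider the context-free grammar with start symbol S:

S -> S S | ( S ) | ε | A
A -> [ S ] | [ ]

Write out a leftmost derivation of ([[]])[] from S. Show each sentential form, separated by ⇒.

S ⇒ SS   [S -> S S]
SS ⇒ (S)S   [S -> ( S )]
(S)S ⇒ (A)S   [S -> A]
(A)S ⇒ ([S])S   [A -> [ S ]]
([S])S ⇒ ([A])S   [S -> A]
([A])S ⇒ ([[]])S   [A -> [ ]]
([[]])S ⇒ ([[]])A   [S -> A]
([[]])A ⇒ ([[]])[S]   [A -> [ S ]]
([[]])[S] ⇒ ([[]])[]   [S -> ε]

S ⇒ SS ⇒ (S)S ⇒ (A)S ⇒ ([S])S ⇒ ([A])S ⇒ ([[]])S ⇒ ([[]])A ⇒ ([[]])[S] ⇒ ([[]])[]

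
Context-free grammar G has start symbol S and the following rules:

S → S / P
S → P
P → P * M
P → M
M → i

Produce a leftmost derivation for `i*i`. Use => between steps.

S => P   [S → P]
P => P*M   [P → P * M]
P*M => M*M   [P → M]
M*M => i*M   [M → i]
i*M => i*i   [M → i]

S => P => P*M => M*M => i*M => i*i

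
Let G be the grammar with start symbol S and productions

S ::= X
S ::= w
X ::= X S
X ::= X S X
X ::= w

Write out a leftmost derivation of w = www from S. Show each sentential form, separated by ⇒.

S⇒X⇒XSX⇒wSX⇒wwX⇒www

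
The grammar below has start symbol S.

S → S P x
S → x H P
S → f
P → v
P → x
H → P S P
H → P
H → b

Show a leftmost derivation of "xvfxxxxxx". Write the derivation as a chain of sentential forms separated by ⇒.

S⇒SPx⇒SPxPx⇒xHPPxPx⇒xPSPPPxPx⇒xvSPPPxPx⇒xvfPPPxPx⇒xvfxPPxPx⇒xvfxxPxPx⇒xvfxxxxPx⇒xvfxxxxxx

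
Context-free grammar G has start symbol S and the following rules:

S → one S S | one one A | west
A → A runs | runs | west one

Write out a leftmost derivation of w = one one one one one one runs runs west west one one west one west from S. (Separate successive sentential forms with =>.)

S => one S S   [S → one S S]
one S S => one one S S S   [S → one S S]
one one S S S => one one one S S S S   [S → one S S]
one one one S S S S => one one one one S S S S S   [S → one S S]
one one one one S S S S S => one one one one one one A S S S S   [S → one one A]
one one one one one one A S S S S => one one one one one one A runs S S S S   [A → A runs]
one one one one one one A runs S S S S => one one one one one one runs runs S S S S   [A → runs]
one one one one one one runs runs S S S S => one one one one one one runs runs west S S S   [S → west]
one one one one one one runs runs west S S S => one one one one one one runs runs west west S S   [S → west]
one one one one one one runs runs west west S S => one one one one one one runs runs west west one one A S   [S → one one A]
one one one one one one runs runs west west one one A S => one one one one one one runs runs west west one one west one S   [A → west one]
one one one one one one runs runs west west one one west one S => one one one one one one runs runs west west one one west one west   [S → west]

S => one S S => one one S S S => one one one S S S S => one one one one S S S S S => one one one one one one A S S S S => one one one one one one A runs S S S S => one one one one one one runs runs S S S S => one one one one one one runs runs west S S S => one one one one one one runs runs west west S S => one one one one one one runs runs west west one one A S => one one one one one one runs runs west west one one west one S => one one one one one one runs runs west west one one west one west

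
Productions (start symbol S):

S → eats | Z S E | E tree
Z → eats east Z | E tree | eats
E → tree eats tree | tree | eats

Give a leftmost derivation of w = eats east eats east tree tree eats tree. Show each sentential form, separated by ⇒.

S ⇒ Z S E ⇒ eats east Z S E ⇒ eats east eats east Z S E ⇒ eats east eats east E tree S E ⇒ eats east eats east tree tree S E ⇒ eats east eats east tree tree eats E ⇒ eats east eats east tree tree eats tree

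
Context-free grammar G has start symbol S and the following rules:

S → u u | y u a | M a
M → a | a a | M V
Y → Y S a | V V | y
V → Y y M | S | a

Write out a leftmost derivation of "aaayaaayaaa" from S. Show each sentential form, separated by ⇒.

S ⇒ Ma   [S → M a]
Ma ⇒ MVa   [M → M V]
MVa ⇒ aVa   [M → a]
aVa ⇒ aYyMa   [V → Y y M]
aYyMa ⇒ aVVyMa   [Y → V V]
aVVyMa ⇒ aYyMVyMa   [V → Y y M]
aYyMVyMa ⇒ aVVyMVyMa   [Y → V V]
aVVyMVyMa ⇒ aaVyMVyMa   [V → a]
aaVyMVyMa ⇒ aaayMVyMa   [V → a]
aaayMVyMa ⇒ aaayaaVyMa   [M → a a]
aaayaaVyMa ⇒ aaayaaayMa   [V → a]
aaayaaayMa ⇒ aaayaaayaaa   [M → a a]

S ⇒ Ma ⇒ MVa ⇒ aVa ⇒ aYyMa ⇒ aVVyMa ⇒ aYyMVyMa ⇒ aVVyMVyMa ⇒ aaVyMVyMa ⇒ aaayMVyMa ⇒ aaayaaVyMa ⇒ aaayaaayMa ⇒ aaayaaayaaa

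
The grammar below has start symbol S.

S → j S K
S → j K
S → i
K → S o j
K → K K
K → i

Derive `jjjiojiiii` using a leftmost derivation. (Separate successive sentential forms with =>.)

S => jSK   [S → j S K]
jSK => jjKK   [S → j K]
jjKK => jjKKK   [K → K K]
jjKKK => jjKKKK   [K → K K]
jjKKKK => jjKKKKK   [K → K K]
jjKKKKK => jjSojKKKK   [K → S o j]
jjSojKKKK => jjjKojKKKK   [S → j K]
jjjKojKKKK => jjjiojKKKK   [K → i]
jjjiojKKKK => jjjiojiKKK   [K → i]
jjjiojiKKK => jjjiojiiKK   [K → i]
jjjiojiiKK => jjjiojiiiK   [K → i]
jjjiojiiiK => jjjiojiiii   [K → i]

S => jSK => jjKK => jjKKK => jjKKKK => jjKKKKK => jjSojKKKK => jjjKojKKKK => jjjiojKKKK => jjjiojiKKK => jjjiojiiKK => jjjiojiiiK => jjjiojiiii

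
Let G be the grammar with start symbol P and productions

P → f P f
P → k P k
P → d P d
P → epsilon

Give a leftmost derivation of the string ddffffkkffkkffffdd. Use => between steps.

P => dPd => ddPdd => ddfPfdd => ddffPffdd => ddfffPfffdd => ddffffPffffdd => ddffffkPkffffdd => ddffffkkPkkffffdd => ddffffkkfPfkkffffdd => ddffffkkffkkffffdd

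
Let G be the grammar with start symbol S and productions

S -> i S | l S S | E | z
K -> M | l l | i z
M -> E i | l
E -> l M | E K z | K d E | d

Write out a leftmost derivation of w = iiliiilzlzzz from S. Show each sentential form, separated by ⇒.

S ⇒ iS   [S -> i S]
iS ⇒ iiS   [S -> i S]
iiS ⇒ iilSS   [S -> l S S]
iilSS ⇒ iiliSS   [S -> i S]
iiliSS ⇒ iiliiSS   [S -> i S]
iiliiSS ⇒ iiliiiSS   [S -> i S]
iiliiiSS ⇒ iiliiilSSS   [S -> l S S]
iiliiilSSS ⇒ iiliiilzSS   [S -> z]
iiliiilzSS ⇒ iiliiilzlSSS   [S -> l S S]
iiliiilzlSSS ⇒ iiliiilzlzSS   [S -> z]
iiliiilzlzSS ⇒ iiliiilzlzzS   [S -> z]
iiliiilzlzzS ⇒ iiliiilzlzzz   [S -> z]

S⇒iS⇒iiS⇒iilSS⇒iiliSS⇒iiliiSS⇒iiliiiSS⇒iiliiilSSS⇒iiliiilzSS⇒iiliiilzlSSS⇒iiliiilzlzSS⇒iiliiilzlzzS⇒iiliiilzlzzz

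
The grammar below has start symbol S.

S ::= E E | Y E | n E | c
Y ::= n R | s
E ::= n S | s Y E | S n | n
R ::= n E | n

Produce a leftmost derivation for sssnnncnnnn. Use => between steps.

S => EE   [S ::= E E]
EE => sYEE   [E ::= s Y E]
sYEE => ssEE   [Y ::= s]
ssEE => sssYEE   [E ::= s Y E]
sssYEE => sssnREE   [Y ::= n R]
sssnREE => sssnnEEE   [R ::= n E]
sssnnEEE => sssnnnSEE   [E ::= n S]
sssnnnSEE => sssnnncEE   [S ::= c]
sssnnncEE => sssnnncnE   [E ::= n]
sssnnncnE => sssnnncnnS   [E ::= n S]
sssnnncnnS => sssnnncnnnE   [S ::= n E]
sssnnncnnnE => sssnnncnnnn   [E ::= n]

S => EE => sYEE => ssEE => sssYEE => sssnREE => sssnnEEE => sssnnnSEE => sssnnncEE => sssnnncnE => sssnnncnnS => sssnnncnnnE => sssnnncnnnn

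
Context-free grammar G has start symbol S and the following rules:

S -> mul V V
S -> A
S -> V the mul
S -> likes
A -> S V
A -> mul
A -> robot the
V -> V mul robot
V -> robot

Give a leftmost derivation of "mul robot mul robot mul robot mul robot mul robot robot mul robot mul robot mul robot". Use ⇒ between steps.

S ⇒ mul V V   [S -> mul V V]
mul V V ⇒ mul V mul robot V   [V -> V mul robot]
mul V mul robot V ⇒ mul V mul robot mul robot V   [V -> V mul robot]
mul V mul robot mul robot V ⇒ mul V mul robot mul robot mul robot V   [V -> V mul robot]
mul V mul robot mul robot mul robot V ⇒ mul V mul robot mul robot mul robot mul robot V   [V -> V mul robot]
mul V mul robot mul robot mul robot mul robot V ⇒ mul robot mul robot mul robot mul robot mul robot V   [V -> robot]
mul robot mul robot mul robot mul robot mul robot V ⇒ mul robot mul robot mul robot mul robot mul robot V mul robot   [V -> V mul robot]
mul robot mul robot mul robot mul robot mul robot V mul robot ⇒ mul robot mul robot mul robot mul robot mul robot V mul robot mul robot   [V -> V mul robot]
mul robot mul robot mul robot mul robot mul robot V mul robot mul robot ⇒ mul robot mul robot mul robot mul robot mul robot V mul robot mul robot mul robot   [V -> V mul robot]
mul robot mul robot mul robot mul robot mul robot V mul robot mul robot mul robot ⇒ mul robot mul robot mul robot mul robot mul robot robot mul robot mul robot mul robot   [V -> robot]

S ⇒ mul V V ⇒ mul V mul robot V ⇒ mul V mul robot mul robot V ⇒ mul V mul robot mul robot mul robot V ⇒ mul V mul robot mul robot mul robot mul robot V ⇒ mul robot mul robot mul robot mul robot mul robot V ⇒ mul robot mul robot mul robot mul robot mul robot V mul robot ⇒ mul robot mul robot mul robot mul robot mul robot V mul robot mul robot ⇒ mul robot mul robot mul robot mul robot mul robot V mul robot mul robot mul robot ⇒ mul robot mul robot mul robot mul robot mul robot robot mul robot mul robot mul robot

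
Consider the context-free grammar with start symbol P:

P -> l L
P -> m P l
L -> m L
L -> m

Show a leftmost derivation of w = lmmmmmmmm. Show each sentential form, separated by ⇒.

P ⇒ lL ⇒ lmL ⇒ lmmL ⇒ lmmmL ⇒ lmmmmL ⇒ lmmmmmL ⇒ lmmmmmmL ⇒ lmmmmmmmL ⇒ lmmmmmmmm

P ⇒ lL   [P -> l L]
lL ⇒ lmL   [L -> m L]
lmL ⇒ lmmL   [L -> m L]
lmmL ⇒ lmmmL   [L -> m L]
lmmmL ⇒ lmmmmL   [L -> m L]
lmmmmL ⇒ lmmmmmL   [L -> m L]
lmmmmmL ⇒ lmmmmmmL   [L -> m L]
lmmmmmmL ⇒ lmmmmmmmL   [L -> m L]
lmmmmmmmL ⇒ lmmmmmmmm   [L -> m]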